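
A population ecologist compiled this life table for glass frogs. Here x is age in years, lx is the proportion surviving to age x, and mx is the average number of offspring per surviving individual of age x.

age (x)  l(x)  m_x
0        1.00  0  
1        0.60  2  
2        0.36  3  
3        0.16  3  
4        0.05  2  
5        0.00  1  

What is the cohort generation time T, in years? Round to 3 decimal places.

lx·mx: 0, 1.2, 1.08, 0.48, 0.1, 0 → R0 = 2.86
x·lx·mx: 0, 1.2, 2.16, 1.44, 0.4, 0 → Σ = 5.2
T = 5.2 / 2.86 = 1.818182… → 1.818

1.818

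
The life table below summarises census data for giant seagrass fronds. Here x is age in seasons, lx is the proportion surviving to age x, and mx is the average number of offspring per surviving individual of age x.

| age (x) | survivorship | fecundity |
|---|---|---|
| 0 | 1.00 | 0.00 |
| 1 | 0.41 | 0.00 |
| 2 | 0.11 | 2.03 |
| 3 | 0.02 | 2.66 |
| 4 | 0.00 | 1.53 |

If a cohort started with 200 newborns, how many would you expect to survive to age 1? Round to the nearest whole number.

82

Expected survivors = N0 · l_1 = 200 × 0.41 = 82 → 82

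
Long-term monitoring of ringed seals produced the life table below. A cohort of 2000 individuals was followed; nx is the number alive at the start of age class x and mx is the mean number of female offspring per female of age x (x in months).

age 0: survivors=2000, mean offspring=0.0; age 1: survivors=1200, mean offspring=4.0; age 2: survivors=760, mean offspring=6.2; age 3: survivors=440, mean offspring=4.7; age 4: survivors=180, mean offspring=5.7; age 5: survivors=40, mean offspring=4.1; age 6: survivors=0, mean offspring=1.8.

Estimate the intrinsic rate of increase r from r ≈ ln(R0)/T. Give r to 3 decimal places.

0.934

lx = nx/n0 = nx/2000: 1, 0.6, 0.38, 0.22, 0.09, 0.02, 0
R0 = Σ lx·mx = 0 + 2.4 + 2.356 + 1.034 + 0.513 + 0.082 + 0 = 6.385
Σ x·lx·mx = 12.676; T = 12.676/6.385 = 1.98528…
r ≈ ln(R0)/T = ln(6.385)/1.98528… = 0.93385… → 0.934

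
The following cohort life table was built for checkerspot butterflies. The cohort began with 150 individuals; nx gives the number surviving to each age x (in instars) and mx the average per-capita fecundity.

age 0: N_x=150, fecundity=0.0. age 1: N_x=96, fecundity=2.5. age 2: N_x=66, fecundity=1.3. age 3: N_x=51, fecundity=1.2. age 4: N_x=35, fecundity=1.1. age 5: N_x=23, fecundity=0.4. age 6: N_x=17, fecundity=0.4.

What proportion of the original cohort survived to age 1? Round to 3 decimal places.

l_1 = n_1/n_0 = 96/150 = 0.64 → 0.640

0.640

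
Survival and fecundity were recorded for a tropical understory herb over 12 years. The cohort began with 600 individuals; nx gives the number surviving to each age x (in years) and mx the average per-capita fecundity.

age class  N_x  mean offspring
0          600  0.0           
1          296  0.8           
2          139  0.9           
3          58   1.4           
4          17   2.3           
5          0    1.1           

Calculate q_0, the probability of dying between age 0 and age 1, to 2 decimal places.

0.51

lx = nx/n0 = nx/600: 1, 0.49333…, 0.23167…, 0.09667…, 0.02833…, 0
q_0 = (l_0 − l_1) / l_0 = (1 − 0.493333…) / 1
     = 0.506667… / 1 = 0.506667… → 0.51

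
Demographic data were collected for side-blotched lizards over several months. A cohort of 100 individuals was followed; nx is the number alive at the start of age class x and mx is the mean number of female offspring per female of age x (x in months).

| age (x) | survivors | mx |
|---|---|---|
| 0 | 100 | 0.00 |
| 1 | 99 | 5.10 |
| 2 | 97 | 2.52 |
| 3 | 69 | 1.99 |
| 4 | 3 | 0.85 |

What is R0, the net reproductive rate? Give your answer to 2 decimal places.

8.89

lx = nx/n0 = nx/100: 1, 0.99, 0.97, 0.69, 0.03
lx·mx by age: 0, 5.049, 2.4444, 1.3731, 0.0255
R0 = Σ lx·mx = 8.892 → 8.89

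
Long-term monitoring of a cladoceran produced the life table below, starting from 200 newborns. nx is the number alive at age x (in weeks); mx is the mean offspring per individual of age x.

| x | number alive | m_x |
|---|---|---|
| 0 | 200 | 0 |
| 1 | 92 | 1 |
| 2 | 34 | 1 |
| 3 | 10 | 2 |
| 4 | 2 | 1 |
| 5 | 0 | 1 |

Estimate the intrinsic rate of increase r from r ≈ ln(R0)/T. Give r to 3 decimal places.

lx = nx/n0 = nx/200: 1, 0.46, 0.17, 0.05, 0.01, 0
R0 = Σ lx·mx = 0 + 0.46 + 0.17 + 0.1 + 0.01 + 0 = 0.74
Σ x·lx·mx = 1.14; T = 1.14/0.74 = 1.54054…
r ≈ ln(R0)/T = ln(0.74)/1.54054… = -0.19545… → -0.195

-0.195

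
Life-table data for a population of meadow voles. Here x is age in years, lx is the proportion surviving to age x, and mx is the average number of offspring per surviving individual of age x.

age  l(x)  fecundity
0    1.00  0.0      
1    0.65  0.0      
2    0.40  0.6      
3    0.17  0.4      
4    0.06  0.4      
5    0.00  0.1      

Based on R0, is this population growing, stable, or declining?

declining

R0 = Σ lx·mx = 0 + 0 + 0.24 + 0.068 + 0.024 + 0 = 0.332
R0 < 1, so the population is declining.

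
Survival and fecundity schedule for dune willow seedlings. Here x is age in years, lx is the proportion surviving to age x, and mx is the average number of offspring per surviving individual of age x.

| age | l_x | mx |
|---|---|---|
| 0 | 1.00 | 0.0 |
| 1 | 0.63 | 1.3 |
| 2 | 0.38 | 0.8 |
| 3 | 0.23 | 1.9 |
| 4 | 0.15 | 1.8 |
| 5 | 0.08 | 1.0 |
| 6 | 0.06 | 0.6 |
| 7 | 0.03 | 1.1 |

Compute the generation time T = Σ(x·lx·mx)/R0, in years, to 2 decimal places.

2.36

lx·mx: 0, 0.819, 0.304, 0.437, 0.27, 0.08, 0.036, 0.033 → R0 = 1.979
x·lx·mx: 0, 0.819, 0.608, 1.311, 1.08, 0.4, 0.216, 0.231 → Σ = 4.665
T = 4.665 / 1.979 = 2.357251… → 2.36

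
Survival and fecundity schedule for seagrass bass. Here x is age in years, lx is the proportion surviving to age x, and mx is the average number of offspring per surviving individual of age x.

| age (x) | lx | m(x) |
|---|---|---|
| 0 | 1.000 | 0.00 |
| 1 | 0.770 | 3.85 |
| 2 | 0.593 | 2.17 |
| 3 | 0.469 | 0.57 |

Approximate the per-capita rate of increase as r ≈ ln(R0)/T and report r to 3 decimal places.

R0 = Σ lx·mx = 0 + 2.9645 + 1.28681 + 0.26733 = 4.51864
Σ x·lx·mx = 6.34011; T = 6.34011/4.51864 = 1.4031…
r ≈ ln(R0)/T = ln(4.51864)/1.4031… = 1.07491… → 1.075

1.075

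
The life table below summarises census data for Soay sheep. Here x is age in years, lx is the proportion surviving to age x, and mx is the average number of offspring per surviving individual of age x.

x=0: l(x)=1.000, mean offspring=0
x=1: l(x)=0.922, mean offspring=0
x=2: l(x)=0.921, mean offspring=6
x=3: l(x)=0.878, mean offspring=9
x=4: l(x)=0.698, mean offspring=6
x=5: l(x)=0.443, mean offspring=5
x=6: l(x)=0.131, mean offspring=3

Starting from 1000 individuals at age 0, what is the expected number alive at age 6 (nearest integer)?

Expected survivors = N0 · l_6 = 1000 × 0.131 = 131 → 131

131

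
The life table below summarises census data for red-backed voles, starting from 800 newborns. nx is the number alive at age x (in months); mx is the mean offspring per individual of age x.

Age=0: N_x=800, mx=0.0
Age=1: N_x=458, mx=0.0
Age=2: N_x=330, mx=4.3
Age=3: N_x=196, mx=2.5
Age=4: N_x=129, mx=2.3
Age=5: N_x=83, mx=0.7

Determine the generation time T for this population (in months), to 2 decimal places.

2.56

lx = nx/n0 = nx/800: 1, 0.5725, 0.4125, 0.245, 0.16125, 0.10375
lx·mx: 0, 0, 1.77375, 0.6125, 0.370875, 0.072625 → R0 = 2.82975
x·lx·mx: 0, 0, 3.5475, 1.8375, 1.4835, 0.363125 → Σ = 7.231625
T = 7.231625 / 2.82975 = 2.55557… → 2.56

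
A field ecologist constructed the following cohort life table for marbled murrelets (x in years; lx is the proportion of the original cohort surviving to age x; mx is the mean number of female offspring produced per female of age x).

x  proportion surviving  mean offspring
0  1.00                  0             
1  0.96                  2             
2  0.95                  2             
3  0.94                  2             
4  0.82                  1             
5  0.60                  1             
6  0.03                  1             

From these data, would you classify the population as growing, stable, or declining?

R0 = Σ lx·mx = 0 + 1.92 + 1.9 + 1.88 + 0.82 + 0.6 + 0.03 = 7.15
R0 > 1, so the population is growing.

growing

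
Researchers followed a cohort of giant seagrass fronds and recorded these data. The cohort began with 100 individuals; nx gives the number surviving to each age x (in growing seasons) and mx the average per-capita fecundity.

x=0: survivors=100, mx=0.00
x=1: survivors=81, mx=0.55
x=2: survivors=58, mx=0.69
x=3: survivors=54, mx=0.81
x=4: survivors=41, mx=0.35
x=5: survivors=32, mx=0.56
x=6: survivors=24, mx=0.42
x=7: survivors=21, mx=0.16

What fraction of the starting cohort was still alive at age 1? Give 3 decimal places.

0.810

l_1 = n_1/n_0 = 81/100 = 0.81 → 0.810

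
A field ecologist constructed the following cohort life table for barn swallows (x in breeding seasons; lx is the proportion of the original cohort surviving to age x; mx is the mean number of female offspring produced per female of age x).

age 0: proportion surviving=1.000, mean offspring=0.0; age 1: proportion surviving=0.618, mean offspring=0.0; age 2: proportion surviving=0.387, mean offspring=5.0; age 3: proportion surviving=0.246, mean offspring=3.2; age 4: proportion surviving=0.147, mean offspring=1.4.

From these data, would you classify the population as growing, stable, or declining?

growing

R0 = Σ lx·mx = 0 + 0 + 1.935 + 0.7872 + 0.2058 = 2.928
R0 > 1, so the population is growing.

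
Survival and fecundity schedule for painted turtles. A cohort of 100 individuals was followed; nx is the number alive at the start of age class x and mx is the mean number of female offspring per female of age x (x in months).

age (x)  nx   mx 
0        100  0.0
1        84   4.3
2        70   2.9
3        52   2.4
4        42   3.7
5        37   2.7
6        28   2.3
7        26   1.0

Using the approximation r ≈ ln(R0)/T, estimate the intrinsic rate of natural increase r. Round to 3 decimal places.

0.854

lx = nx/n0 = nx/100: 1, 0.84, 0.7, 0.52, 0.42, 0.37, 0.28, 0.26
R0 = Σ lx·mx = 0 + 3.612 + 2.03 + 1.248 + 1.554 + 0.999 + 0.644 + 0.26 = 10.347
Σ x·lx·mx = 28.311; T = 28.311/10.347 = 2.73616…
r ≈ ln(R0)/T = ln(10.347)/2.73616… = 0.85401… → 0.854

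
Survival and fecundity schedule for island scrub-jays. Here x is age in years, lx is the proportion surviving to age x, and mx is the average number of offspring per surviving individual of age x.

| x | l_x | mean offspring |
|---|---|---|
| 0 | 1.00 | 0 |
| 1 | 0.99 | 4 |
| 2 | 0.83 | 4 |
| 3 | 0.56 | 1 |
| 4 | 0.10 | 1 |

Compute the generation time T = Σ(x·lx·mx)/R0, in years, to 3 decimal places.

1.597

lx·mx: 0, 3.96, 3.32, 0.56, 0.1 → R0 = 7.94
x·lx·mx: 0, 3.96, 6.64, 1.68, 0.4 → Σ = 12.68
T = 12.68 / 7.94 = 1.596977… → 1.597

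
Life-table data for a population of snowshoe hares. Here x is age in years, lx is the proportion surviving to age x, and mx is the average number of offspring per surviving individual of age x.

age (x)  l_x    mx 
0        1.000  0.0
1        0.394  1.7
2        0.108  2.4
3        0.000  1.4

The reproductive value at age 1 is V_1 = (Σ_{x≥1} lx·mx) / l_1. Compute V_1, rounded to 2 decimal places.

lx·mx for x ≥ 1: 0.6698, 0.2592, 0 → sum = 0.929
V_1 = 0.929 / l_1 = 0.929 / 0.394 = 2.357868… → 2.36

2.36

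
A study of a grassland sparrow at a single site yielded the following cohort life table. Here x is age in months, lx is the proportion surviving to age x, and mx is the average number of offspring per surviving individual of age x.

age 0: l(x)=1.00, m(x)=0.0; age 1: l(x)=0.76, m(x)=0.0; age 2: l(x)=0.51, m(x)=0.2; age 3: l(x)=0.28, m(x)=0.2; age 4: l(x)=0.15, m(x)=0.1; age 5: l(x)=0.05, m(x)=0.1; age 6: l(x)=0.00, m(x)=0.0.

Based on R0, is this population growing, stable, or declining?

declining

R0 = Σ lx·mx = 0 + 0 + 0.102 + 0.056 + 0.015 + 0.005 + 0 = 0.178
R0 < 1, so the population is declining.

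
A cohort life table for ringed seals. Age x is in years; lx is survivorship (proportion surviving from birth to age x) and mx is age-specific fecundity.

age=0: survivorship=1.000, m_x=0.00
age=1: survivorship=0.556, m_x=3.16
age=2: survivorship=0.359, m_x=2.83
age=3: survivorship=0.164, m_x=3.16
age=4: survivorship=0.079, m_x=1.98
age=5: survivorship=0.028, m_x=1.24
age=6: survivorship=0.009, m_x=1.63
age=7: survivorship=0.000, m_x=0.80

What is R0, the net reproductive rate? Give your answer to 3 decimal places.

lx·mx by age: 0, 1.75696, 1.01597, 0.51824, 0.15642, 0.03472, 0.01467, 0
R0 = Σ lx·mx = 3.49698 → 3.497

3.497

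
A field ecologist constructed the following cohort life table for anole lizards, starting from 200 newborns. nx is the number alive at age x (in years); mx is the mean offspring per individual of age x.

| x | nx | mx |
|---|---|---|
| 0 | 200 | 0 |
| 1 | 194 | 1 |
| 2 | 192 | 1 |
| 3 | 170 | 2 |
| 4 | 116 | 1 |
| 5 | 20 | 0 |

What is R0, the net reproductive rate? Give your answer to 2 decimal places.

4.21

lx = nx/n0 = nx/200: 1, 0.97, 0.96, 0.85, 0.58, 0.1
lx·mx by age: 0, 0.97, 0.96, 1.7, 0.58, 0
R0 = Σ lx·mx = 4.21 → 4.21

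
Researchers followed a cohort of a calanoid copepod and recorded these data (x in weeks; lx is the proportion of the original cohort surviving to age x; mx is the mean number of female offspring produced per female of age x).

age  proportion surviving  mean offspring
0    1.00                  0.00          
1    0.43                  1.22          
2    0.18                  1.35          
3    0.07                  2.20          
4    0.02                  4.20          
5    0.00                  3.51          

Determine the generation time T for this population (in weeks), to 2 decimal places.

lx·mx: 0, 0.5246, 0.243, 0.154, 0.084, 0 → R0 = 1.0056
x·lx·mx: 0, 0.5246, 0.486, 0.462, 0.336, 0 → Σ = 1.8086
T = 1.8086 / 1.0056 = 1.798528… → 1.80

1.80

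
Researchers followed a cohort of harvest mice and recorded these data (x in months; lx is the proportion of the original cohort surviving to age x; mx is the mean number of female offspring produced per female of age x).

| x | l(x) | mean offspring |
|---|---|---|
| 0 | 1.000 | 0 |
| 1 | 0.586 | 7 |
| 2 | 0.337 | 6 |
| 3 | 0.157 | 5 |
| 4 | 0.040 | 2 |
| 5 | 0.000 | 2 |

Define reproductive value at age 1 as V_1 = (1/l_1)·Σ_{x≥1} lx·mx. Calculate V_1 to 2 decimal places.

11.93

lx·mx for x ≥ 1: 4.102, 2.022, 0.785, 0.08, 0 → sum = 6.989
V_1 = 6.989 / l_1 = 6.989 / 0.586 = 11.926621… → 11.93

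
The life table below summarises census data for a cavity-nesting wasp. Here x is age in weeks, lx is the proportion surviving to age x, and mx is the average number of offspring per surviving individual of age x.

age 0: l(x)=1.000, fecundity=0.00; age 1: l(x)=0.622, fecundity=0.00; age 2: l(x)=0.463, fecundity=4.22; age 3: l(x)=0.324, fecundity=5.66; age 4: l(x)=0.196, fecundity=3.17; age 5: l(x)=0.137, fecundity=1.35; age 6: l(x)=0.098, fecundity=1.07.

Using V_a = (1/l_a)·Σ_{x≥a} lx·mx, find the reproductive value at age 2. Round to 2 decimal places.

10.15

lx·mx for x ≥ 2: 1.95386, 1.83384, 0.62132, 0.18495, 0.10486 → sum = 4.69883
V_2 = 4.69883 / l_2 = 4.69883 / 0.463 = 10.148661… → 10.15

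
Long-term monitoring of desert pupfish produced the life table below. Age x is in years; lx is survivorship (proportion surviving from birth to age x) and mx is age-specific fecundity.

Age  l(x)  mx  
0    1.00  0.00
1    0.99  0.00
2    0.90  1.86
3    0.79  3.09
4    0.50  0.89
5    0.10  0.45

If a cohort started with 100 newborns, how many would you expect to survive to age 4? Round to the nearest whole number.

Expected survivors = N0 · l_4 = 100 × 0.50 = 50 → 50

50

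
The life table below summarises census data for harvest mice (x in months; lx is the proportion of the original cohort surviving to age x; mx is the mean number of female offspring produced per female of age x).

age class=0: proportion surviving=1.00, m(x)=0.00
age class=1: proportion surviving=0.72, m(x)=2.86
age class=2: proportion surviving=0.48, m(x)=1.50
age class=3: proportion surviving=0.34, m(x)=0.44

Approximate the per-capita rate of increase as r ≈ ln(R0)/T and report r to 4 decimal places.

R0 = Σ lx·mx = 0 + 2.0592 + 0.72 + 0.1496 = 2.9288
Σ x·lx·mx = 3.948; T = 3.948/2.9288 = 1.34799…
r ≈ ln(R0)/T = ln(2.9288)/1.34799… = 0.79718… → 0.7972

0.7972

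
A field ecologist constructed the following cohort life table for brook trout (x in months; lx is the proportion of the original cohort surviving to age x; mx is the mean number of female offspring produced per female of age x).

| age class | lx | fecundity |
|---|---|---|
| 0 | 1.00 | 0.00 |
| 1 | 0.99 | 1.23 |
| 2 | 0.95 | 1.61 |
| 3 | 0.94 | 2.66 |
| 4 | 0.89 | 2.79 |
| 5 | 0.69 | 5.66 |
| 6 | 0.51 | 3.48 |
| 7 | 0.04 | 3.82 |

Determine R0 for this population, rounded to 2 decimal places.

13.56

lx·mx by age: 0, 1.2177, 1.5295, 2.5004, 2.4831, 3.9054, 1.7748, 0.1528
R0 = Σ lx·mx = 13.5637 → 13.56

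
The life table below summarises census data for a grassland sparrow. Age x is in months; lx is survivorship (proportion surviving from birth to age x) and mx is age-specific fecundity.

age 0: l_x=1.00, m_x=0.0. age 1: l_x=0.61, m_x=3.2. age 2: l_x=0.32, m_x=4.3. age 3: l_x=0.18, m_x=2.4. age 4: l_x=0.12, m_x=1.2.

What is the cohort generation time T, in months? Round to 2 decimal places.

lx·mx: 0, 1.952, 1.376, 0.432, 0.144 → R0 = 3.904
x·lx·mx: 0, 1.952, 2.752, 1.296, 0.576 → Σ = 6.576
T = 6.576 / 3.904 = 1.684426… → 1.68

1.68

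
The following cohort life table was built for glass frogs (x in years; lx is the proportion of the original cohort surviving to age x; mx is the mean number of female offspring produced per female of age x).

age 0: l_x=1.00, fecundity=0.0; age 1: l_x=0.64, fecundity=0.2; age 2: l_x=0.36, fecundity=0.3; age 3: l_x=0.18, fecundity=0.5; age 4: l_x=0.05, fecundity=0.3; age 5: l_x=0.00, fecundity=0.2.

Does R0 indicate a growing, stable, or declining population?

R0 = Σ lx·mx = 0 + 0.128 + 0.108 + 0.09 + 0.015 + 0 = 0.341
R0 < 1, so the population is declining.

declining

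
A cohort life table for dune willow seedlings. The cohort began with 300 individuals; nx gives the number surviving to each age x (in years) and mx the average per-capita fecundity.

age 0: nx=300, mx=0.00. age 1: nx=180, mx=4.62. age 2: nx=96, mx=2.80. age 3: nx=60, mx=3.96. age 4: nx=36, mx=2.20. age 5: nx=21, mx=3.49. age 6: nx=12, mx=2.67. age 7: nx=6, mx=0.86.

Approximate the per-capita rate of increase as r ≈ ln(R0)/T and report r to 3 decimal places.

lx = nx/n0 = nx/300: 1, 0.6, 0.32, 0.2, 0.12, 0.07, 0.04, 0.02
R0 = Σ lx·mx = 0 + 2.772 + 0.896 + 0.792 + 0.264 + 0.2443 + 0.1068 + 0.0172 = 5.0923
Σ x·lx·mx = 9.9787; T = 9.9787/5.0923 = 1.95957…
r ≈ ln(R0)/T = ln(5.0923)/1.95957… = 0.83066… → 0.831

0.831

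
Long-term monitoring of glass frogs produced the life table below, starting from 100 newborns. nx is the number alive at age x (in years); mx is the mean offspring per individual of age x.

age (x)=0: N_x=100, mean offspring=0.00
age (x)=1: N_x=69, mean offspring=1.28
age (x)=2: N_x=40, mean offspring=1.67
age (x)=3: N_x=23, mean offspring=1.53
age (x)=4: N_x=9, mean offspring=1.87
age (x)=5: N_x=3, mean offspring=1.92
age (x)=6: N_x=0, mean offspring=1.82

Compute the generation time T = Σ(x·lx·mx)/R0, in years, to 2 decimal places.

lx = nx/n0 = nx/100: 1, 0.69, 0.4, 0.23, 0.09, 0.03, 0
lx·mx: 0, 0.8832, 0.668, 0.3519, 0.1683, 0.0576, 0 → R0 = 2.129
x·lx·mx: 0, 0.8832, 1.336, 1.0557, 0.6732, 0.288, 0 → Σ = 4.2361
T = 4.2361 / 2.129 = 1.989713… → 1.99

1.99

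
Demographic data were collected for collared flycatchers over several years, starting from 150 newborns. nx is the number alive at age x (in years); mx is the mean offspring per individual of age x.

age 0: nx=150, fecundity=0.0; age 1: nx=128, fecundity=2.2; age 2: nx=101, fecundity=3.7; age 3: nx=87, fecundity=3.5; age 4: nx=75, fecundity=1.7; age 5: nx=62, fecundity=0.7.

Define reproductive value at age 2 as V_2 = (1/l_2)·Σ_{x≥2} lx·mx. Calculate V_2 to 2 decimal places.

8.41

lx = nx/n0 = nx/150: 1, 0.85333…, 0.67333…, 0.58, 0.5, 0.41333…
lx·mx for x ≥ 2: 2.491333…, 2.03, 0.85, 0.289333… → sum = 5.660667…
V_2 = 5.660667… / l_2 = 5.660667… / 0.673333… = 8.406931… → 8.41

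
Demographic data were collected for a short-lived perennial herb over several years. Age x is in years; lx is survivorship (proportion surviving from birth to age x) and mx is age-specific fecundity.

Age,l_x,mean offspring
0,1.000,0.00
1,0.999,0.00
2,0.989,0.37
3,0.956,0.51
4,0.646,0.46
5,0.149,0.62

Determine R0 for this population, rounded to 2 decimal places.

lx·mx by age: 0, 0, 0.36593, 0.48756, 0.29716, 0.09238
R0 = Σ lx·mx = 1.24303 → 1.24

1.24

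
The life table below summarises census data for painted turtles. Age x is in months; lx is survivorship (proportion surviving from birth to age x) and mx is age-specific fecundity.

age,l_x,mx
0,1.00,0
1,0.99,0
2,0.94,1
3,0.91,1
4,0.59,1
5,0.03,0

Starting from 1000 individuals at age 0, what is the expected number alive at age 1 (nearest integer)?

Expected survivors = N0 · l_1 = 1000 × 0.99 = 990 → 990

990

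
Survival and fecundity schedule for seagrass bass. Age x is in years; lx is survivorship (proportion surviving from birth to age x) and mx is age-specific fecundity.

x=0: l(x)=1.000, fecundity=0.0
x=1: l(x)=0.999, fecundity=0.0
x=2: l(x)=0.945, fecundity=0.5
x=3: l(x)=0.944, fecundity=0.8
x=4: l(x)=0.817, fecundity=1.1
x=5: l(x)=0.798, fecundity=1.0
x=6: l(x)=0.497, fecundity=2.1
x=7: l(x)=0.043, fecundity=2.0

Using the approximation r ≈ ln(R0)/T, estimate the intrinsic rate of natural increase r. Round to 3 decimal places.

R0 = Σ lx·mx = 0 + 0 + 0.4725 + 0.7552 + 0.8987 + 0.798 + 1.0437 + 0.086 = 4.0541
Σ x·lx·mx = 17.6596; T = 17.6596/4.0541 = 4.35599…
r ≈ ln(R0)/T = ln(4.0541)/4.35599… = 0.32133… → 0.321

0.321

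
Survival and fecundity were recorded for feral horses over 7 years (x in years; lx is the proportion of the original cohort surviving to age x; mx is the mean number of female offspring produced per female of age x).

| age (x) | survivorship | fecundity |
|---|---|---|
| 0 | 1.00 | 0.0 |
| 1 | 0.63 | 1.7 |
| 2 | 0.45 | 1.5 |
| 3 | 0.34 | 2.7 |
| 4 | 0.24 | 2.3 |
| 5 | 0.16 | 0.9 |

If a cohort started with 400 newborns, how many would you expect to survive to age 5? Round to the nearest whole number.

Expected survivors = N0 · l_5 = 400 × 0.16 = 64 → 64

64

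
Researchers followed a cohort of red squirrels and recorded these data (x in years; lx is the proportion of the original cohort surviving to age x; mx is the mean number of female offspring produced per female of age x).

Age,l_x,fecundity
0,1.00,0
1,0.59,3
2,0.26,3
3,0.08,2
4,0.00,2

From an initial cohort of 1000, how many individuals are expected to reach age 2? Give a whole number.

Expected survivors = N0 · l_2 = 1000 × 0.26 = 260 → 260

260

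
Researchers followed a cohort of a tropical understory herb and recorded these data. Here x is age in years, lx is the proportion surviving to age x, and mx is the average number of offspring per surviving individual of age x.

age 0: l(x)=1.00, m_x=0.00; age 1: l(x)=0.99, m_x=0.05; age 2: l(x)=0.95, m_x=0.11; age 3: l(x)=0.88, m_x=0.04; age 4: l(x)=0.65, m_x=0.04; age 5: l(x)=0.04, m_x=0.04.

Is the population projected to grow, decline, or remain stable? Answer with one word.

declining

R0 = Σ lx·mx = 0 + 0.0495 + 0.1045 + 0.0352 + 0.026 + 0.0016 = 0.2168
R0 < 1, so the population is declining.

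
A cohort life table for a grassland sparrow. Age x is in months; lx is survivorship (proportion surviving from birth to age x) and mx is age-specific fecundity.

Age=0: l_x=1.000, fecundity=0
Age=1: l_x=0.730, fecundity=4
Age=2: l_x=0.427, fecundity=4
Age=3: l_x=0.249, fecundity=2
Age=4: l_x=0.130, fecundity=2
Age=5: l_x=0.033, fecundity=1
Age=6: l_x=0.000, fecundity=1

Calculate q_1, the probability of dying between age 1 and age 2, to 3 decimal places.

0.415

q_1 = (l_1 − l_2) / l_1 = (0.73 − 0.427) / 0.73
     = 0.303 / 0.73 = 0.415068… → 0.415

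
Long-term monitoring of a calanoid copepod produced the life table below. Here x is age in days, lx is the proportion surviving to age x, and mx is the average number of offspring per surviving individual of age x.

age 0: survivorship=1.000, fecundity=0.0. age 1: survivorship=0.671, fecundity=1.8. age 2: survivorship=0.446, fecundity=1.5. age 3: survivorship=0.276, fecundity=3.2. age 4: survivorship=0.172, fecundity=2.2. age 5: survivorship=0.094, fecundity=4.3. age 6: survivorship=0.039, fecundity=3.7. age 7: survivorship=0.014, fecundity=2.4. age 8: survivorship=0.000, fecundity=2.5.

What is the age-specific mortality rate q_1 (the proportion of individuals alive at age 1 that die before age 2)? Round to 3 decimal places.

0.335

q_1 = (l_1 − l_2) / l_1 = (0.671 − 0.446) / 0.671
     = 0.225 / 0.671 = 0.33532… → 0.335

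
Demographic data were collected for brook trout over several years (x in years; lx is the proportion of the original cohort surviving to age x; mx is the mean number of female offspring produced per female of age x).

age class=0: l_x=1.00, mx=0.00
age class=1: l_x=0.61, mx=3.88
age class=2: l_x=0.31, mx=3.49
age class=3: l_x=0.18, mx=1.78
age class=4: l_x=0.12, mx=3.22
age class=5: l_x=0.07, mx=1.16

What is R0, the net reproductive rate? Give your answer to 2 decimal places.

lx·mx by age: 0, 2.3668, 1.0819, 0.3204, 0.3864, 0.0812
R0 = Σ lx·mx = 4.2367 → 4.24

4.24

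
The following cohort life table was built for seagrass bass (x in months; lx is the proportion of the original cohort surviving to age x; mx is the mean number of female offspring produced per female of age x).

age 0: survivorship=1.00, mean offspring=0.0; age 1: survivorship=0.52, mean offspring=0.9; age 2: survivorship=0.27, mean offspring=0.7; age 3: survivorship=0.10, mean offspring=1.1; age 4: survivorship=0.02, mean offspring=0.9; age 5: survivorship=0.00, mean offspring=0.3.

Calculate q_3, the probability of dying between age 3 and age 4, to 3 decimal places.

q_3 = (l_3 − l_4) / l_3 = (0.1 − 0.02) / 0.1
     = 0.08 / 0.1 = 0.8 → 0.800

0.800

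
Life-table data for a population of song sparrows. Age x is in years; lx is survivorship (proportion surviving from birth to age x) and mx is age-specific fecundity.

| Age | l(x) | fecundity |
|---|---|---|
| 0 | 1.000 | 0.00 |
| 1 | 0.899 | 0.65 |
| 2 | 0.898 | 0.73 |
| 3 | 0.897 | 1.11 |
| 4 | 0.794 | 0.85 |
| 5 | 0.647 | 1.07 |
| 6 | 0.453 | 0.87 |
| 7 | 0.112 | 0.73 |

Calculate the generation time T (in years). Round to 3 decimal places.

3.428

lx·mx: 0, 0.58435, 0.65554, 0.99567, 0.6749, 0.69229, 0.39411, 0.08176 → R0 = 4.07862
x·lx·mx: 0, 0.58435, 1.31108, 2.98701, 2.6996, 3.46145, 2.36466, 0.57232 → Σ = 13.98047
T = 13.98047 / 4.07862 = 3.427745… → 3.428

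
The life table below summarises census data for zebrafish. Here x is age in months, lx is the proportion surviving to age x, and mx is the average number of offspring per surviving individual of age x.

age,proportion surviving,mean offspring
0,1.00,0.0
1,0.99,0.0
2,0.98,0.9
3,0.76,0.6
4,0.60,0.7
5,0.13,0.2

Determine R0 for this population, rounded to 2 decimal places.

1.78

lx·mx by age: 0, 0, 0.882, 0.456, 0.42, 0.026
R0 = Σ lx·mx = 1.784 → 1.78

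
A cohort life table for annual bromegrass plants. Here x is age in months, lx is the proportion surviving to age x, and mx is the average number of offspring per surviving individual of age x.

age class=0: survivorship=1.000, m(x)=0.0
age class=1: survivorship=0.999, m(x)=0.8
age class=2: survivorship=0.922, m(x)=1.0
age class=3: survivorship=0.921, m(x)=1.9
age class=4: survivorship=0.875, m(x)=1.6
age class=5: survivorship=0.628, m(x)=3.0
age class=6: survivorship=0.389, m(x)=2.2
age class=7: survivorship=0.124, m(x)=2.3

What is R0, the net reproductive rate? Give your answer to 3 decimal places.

lx·mx by age: 0, 0.7992, 0.922, 1.7499, 1.4, 1.884, 0.8558, 0.2852
R0 = Σ lx·mx = 7.8961 → 7.896

7.896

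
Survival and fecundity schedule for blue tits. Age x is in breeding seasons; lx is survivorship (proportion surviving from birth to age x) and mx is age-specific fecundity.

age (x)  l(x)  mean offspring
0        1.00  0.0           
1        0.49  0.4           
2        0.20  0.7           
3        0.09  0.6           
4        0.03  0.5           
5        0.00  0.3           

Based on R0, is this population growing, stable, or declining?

R0 = Σ lx·mx = 0 + 0.196 + 0.14 + 0.054 + 0.015 + 0 = 0.405
R0 < 1, so the population is declining.

declining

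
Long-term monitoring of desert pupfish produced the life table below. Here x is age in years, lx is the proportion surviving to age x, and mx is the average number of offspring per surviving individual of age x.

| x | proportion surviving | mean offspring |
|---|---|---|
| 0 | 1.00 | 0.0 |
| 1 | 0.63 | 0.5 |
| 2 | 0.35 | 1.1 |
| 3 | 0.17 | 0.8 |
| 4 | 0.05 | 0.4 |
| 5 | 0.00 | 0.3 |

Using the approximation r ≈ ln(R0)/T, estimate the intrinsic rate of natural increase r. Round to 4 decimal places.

-0.0846

R0 = Σ lx·mx = 0 + 0.315 + 0.385 + 0.136 + 0.02 + 0 = 0.856
Σ x·lx·mx = 1.573; T = 1.573/0.856 = 1.83762…
r ≈ ln(R0)/T = ln(0.856)/1.83762… = -0.084612… → -0.0846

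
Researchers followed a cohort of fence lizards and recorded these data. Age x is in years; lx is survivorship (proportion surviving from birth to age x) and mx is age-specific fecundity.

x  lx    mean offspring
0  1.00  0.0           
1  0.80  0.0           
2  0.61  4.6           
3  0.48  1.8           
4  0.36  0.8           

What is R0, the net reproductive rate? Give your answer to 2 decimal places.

3.96

lx·mx by age: 0, 0, 2.806, 0.864, 0.288
R0 = Σ lx·mx = 3.958 → 3.96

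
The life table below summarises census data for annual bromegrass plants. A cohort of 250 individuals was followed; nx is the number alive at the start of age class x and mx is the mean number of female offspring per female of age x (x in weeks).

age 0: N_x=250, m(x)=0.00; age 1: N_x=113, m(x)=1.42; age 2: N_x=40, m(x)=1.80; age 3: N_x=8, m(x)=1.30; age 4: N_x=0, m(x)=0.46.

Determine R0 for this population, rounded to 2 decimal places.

0.97

lx = nx/n0 = nx/250: 1, 0.452, 0.16, 0.032, 0
lx·mx by age: 0, 0.64184, 0.288, 0.0416, 0
R0 = Σ lx·mx = 0.97144 → 0.97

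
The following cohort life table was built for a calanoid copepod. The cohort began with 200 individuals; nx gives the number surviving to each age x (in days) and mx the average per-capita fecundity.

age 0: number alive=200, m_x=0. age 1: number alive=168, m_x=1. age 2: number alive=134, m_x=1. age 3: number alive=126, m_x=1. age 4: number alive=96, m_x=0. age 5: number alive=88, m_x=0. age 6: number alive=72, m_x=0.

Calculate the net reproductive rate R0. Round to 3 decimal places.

lx = nx/n0 = nx/200: 1, 0.84, 0.67, 0.63, 0.48, 0.44, 0.36
lx·mx by age: 0, 0.84, 0.67, 0.63, 0, 0, 0
R0 = Σ lx·mx = 2.14 → 2.140

2.140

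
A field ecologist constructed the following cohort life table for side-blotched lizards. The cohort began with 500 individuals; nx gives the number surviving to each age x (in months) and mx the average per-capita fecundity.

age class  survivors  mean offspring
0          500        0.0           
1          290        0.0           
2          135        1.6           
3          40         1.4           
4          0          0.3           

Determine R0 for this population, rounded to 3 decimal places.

lx = nx/n0 = nx/500: 1, 0.58, 0.27, 0.08, 0
lx·mx by age: 0, 0, 0.432, 0.112, 0
R0 = Σ lx·mx = 0.544 → 0.544

0.544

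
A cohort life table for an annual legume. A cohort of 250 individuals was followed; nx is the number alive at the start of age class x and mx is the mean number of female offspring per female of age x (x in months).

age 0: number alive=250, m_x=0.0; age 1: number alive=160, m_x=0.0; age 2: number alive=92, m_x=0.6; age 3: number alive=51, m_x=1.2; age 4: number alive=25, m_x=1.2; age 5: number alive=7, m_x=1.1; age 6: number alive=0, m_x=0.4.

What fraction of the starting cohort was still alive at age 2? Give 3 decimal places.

0.368

l_2 = n_2/n_0 = 92/250 = 0.368 → 0.368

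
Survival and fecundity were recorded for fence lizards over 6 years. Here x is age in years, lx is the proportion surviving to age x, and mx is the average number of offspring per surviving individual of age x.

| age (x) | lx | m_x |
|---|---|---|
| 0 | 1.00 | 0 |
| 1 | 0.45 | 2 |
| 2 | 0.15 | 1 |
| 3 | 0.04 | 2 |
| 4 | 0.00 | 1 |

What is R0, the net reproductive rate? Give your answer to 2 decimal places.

lx·mx by age: 0, 0.9, 0.15, 0.08, 0
R0 = Σ lx·mx = 1.13 → 1.13

1.13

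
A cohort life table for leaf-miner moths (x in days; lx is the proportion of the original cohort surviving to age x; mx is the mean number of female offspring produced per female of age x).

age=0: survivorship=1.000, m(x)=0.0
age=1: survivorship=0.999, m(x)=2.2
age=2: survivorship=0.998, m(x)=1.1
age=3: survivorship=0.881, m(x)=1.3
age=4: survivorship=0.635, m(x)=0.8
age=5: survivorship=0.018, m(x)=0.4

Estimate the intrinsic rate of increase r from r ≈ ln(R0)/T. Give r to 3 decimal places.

R0 = Σ lx·mx = 0 + 2.1978 + 1.0978 + 1.1453 + 0.508 + 0.0072 = 4.9561
Σ x·lx·mx = 9.8973; T = 9.8973/4.9561 = 1.99699…
r ≈ ln(R0)/T = ln(4.9561)/1.99699… = 0.80151… → 0.802

0.802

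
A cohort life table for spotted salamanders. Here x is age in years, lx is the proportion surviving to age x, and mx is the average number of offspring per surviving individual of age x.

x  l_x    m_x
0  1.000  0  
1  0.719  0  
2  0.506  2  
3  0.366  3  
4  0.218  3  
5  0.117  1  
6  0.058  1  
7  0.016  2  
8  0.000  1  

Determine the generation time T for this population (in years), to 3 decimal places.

3.060

lx·mx: 0, 0, 1.012, 1.098, 0.654, 0.117, 0.058, 0.032, 0 → R0 = 2.971
x·lx·mx: 0, 0, 2.024, 3.294, 2.616, 0.585, 0.348, 0.224, 0 → Σ = 9.091
T = 9.091 / 2.971 = 3.059912… → 3.060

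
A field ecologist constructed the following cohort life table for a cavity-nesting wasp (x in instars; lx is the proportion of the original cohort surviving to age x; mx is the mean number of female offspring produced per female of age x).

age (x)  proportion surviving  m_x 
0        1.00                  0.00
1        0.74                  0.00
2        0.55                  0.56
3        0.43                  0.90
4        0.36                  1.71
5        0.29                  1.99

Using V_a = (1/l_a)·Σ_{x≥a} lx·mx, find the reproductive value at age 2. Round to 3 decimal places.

lx·mx for x ≥ 2: 0.308, 0.387, 0.6156, 0.5771 → sum = 1.8877
V_2 = 1.8877 / l_2 = 1.8877 / 0.55 = 3.432182… → 3.432

3.432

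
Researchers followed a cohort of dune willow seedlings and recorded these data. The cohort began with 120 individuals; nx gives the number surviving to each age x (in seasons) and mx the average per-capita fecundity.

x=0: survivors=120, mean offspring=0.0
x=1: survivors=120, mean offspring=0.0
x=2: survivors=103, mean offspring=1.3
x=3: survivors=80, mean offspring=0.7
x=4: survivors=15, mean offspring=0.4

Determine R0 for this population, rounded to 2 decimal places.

1.63

lx = nx/n0 = nx/120: 1, 1, 0.85833…, 0.66667…, 0.125
lx·mx by age: 0, 0, 1.115833…, 0.466667…, 0.05
R0 = Σ lx·mx = 1.6325… → 1.63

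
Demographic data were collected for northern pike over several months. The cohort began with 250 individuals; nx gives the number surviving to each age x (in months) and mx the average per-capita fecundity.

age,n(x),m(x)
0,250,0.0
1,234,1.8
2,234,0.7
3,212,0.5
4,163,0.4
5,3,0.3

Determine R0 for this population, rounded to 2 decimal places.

3.03

lx = nx/n0 = nx/250: 1, 0.936, 0.936, 0.848, 0.652, 0.012
lx·mx by age: 0, 1.6848, 0.6552, 0.424, 0.2608, 0.0036
R0 = Σ lx·mx = 3.0284 → 3.03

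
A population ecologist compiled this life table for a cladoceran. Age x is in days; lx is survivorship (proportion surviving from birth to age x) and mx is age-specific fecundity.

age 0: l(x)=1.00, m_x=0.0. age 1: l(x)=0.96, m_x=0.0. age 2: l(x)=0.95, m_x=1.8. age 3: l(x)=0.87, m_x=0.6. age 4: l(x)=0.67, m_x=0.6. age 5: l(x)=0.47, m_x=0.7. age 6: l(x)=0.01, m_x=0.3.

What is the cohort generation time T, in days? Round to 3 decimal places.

lx·mx: 0, 0, 1.71, 0.522, 0.402, 0.329, 0.003 → R0 = 2.966
x·lx·mx: 0, 0, 3.42, 1.566, 1.608, 1.645, 0.018 → Σ = 8.257
T = 8.257 / 2.966 = 2.783884… → 2.784

2.784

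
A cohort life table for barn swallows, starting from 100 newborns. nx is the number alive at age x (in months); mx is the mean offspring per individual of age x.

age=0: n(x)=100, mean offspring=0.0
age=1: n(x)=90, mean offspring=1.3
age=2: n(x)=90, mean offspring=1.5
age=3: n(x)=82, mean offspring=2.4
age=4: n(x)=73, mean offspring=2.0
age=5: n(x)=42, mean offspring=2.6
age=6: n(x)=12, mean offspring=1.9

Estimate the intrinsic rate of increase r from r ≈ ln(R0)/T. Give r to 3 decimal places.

lx = nx/n0 = nx/100: 1, 0.9, 0.9, 0.82, 0.73, 0.42, 0.12
R0 = Σ lx·mx = 0 + 1.17 + 1.35 + 1.968 + 1.46 + 1.092 + 0.228 = 7.268
Σ x·lx·mx = 22.442; T = 22.442/7.268 = 3.08778…
r ≈ ln(R0)/T = ln(7.268)/3.08778… = 0.64236… → 0.642

0.642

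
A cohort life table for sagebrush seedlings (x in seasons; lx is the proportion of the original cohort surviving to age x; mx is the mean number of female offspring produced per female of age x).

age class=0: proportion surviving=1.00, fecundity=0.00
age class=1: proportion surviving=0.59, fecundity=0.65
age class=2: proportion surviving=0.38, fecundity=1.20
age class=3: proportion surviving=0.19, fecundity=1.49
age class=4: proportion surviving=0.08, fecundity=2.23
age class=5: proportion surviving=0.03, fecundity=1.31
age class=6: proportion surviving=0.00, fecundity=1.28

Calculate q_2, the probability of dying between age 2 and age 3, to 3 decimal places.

q_2 = (l_2 − l_3) / l_2 = (0.38 − 0.19) / 0.38
     = 0.19 / 0.38 = 0.5 → 0.500

0.500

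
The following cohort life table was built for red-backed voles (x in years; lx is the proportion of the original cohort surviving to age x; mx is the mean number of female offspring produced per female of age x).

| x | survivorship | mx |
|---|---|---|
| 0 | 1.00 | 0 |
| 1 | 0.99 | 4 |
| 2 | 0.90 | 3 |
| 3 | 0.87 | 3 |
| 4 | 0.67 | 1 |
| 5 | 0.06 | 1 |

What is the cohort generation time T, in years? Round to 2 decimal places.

lx·mx: 0, 3.96, 2.7, 2.61, 0.67, 0.06 → R0 = 10
x·lx·mx: 0, 3.96, 5.4, 7.83, 2.68, 0.3 → Σ = 20.17
T = 20.17 / 10 = 2.017 → 2.02

2.02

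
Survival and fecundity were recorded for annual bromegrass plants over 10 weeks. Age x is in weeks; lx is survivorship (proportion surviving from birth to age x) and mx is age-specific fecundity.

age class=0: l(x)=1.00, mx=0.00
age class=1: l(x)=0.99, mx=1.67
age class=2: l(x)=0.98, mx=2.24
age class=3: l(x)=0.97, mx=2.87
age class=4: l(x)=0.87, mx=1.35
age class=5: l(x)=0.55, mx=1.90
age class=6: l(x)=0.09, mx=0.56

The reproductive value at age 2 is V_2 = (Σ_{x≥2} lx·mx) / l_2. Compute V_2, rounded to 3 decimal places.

lx·mx for x ≥ 2: 2.1952, 2.7839, 1.1745, 1.045, 0.0504 → sum = 7.249
V_2 = 7.249 / l_2 = 7.249 / 0.98 = 7.396939… → 7.397

7.397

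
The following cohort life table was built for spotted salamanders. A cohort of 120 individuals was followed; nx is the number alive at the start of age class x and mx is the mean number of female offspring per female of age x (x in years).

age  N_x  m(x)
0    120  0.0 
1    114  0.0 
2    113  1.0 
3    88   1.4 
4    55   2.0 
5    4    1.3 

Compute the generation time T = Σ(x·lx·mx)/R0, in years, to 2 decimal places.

lx = nx/n0 = nx/120: 1, 0.95, 0.94167…, 0.73333…, 0.45833…, 0.03333…
lx·mx: 0, 0, 0.941667…, 1.026667…, 0.916667…, 0.043333… → R0 = 2.928333…
x·lx·mx: 0, 0, 1.883333…, 3.08…, 3.666667…, 0.216667… → Σ = 8.846667…
T = 8.846667… / 2.928333… = 3.021059… → 3.02

3.02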